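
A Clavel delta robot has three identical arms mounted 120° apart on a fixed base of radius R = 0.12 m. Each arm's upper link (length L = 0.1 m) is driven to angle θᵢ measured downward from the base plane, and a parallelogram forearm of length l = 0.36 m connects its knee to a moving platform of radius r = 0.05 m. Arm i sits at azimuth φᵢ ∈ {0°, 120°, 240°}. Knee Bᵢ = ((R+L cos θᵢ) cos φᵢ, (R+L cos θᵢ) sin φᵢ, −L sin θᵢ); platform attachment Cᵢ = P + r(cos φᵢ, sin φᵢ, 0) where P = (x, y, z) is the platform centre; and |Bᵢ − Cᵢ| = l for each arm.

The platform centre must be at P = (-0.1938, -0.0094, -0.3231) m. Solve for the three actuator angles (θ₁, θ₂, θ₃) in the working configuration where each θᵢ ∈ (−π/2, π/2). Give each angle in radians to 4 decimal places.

φ1=0.0° → target in arm frame (-0.1938, -0.0094)
  A=0.2638, B=-0.3231, C=(l²−L²−A²−y'²−z²)/(2L)=-0.2724
  γ=atan2(-0.3231,0.2638)=-0.8861;  ψ=arccos(-0.6530)=2.2823;  θ1=γ+ψ≈1.3962
arm 2 (φ=120.0°): x'=0.0888, y'=0.1725
  A=-0.0188, B=-0.3231, C=(l²−L²−A²−y'²−z²)/(2L)=-0.0746
  θ2 = atan2(B,A) + arccos(C/0.3236) = 0.1745
φ3=240.0° → target in arm frame (0.1050, -0.1631)
  A cos θ + B sin θ = C:  -0.0350·cos θ + -0.3231·sin θ = -0.0632
  θ3 = atan2(B,A) + arccos(C/0.3250) = 0.0876

θ₁ = 1.3962, θ₂ = 0.1745, θ₃ = 0.0876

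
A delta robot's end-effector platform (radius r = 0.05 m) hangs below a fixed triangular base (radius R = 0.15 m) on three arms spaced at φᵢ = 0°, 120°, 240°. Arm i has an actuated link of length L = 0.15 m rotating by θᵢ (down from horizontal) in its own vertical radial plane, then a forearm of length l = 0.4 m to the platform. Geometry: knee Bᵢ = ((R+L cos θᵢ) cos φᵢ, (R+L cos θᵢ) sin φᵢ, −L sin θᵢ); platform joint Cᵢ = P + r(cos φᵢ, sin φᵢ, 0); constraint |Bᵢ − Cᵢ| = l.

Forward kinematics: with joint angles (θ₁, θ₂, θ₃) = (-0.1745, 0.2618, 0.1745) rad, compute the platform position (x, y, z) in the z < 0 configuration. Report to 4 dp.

(0.0512, -0.0105, -0.3222)

centre 1 = (0.2477·cos0.0°, 0.2477·sin0.0°, 0.0260) = (0.2477, 0.0000, 0.0260)
φ2=120.0°: virtual centre (-0.1224, 0.2121, -0.0388), radius l
centre 3 = (0.2477·cos240.0°, 0.2477·sin240.0°, -0.0260) = (-0.1239, -0.2145, -0.0260)
subtract pairs → two planes through P
plane₁₂: -0.7403x+0.4242y+-0.1297z = -0.0006
det = 0.6329;  x = 0.0004+-0.1578z,  y = -0.0007+0.0305z
quadratic in z: (1.0258)z²+(0.0259)z+(-0.0981)=0, √Δ=0.6351 → z ∈ {-0.3222, 0.2969}; z = -0.3222 (taking z<0)
x = 0.0512, y = -0.0105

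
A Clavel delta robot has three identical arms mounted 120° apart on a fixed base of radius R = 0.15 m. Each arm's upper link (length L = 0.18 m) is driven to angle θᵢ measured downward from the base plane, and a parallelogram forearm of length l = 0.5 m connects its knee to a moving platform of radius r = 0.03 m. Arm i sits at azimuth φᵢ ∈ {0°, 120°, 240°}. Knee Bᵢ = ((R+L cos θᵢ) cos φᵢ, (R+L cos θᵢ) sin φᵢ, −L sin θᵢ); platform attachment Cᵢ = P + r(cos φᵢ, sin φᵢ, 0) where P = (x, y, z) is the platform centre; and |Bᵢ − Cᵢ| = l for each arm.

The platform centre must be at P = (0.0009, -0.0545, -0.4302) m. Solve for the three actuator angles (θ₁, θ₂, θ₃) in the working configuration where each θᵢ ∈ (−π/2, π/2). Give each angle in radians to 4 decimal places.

arm 1 (φ=0.0°): x'=0.0009, y'=-0.0545
  A cos θ + B sin θ = C:  0.1191·cos θ + -0.4302·sin θ = 0.0427
  θ1 = atan2(B,A) + arccos(C/0.4464) = 0.1743
arm 2 (φ=120.0°): x'=-0.0476, y'=0.0265
  A cos θ + B sin θ = C:  0.1676·cos θ + -0.4302·sin θ = 0.0103
  γ=atan2(-0.4302,0.1676)=-1.1992;  ψ=arccos(0.0224)=1.5484;  θ2=γ+ψ≈0.3492
arm 3 (φ=240.0°): x'=0.0467, y'=0.0280
  e−x'=0.0733;  (l²−L²−(e−x')²−y'²−z²)/2L = 0.0733
  γ=atan2(-0.4302,0.0733)=-1.4021;  ψ=arccos(0.1679)=1.4021;  θ3=γ+ψ≈0.0000

θ₁ = 0.1743, θ₂ = 0.3492, θ₃ = 0.0000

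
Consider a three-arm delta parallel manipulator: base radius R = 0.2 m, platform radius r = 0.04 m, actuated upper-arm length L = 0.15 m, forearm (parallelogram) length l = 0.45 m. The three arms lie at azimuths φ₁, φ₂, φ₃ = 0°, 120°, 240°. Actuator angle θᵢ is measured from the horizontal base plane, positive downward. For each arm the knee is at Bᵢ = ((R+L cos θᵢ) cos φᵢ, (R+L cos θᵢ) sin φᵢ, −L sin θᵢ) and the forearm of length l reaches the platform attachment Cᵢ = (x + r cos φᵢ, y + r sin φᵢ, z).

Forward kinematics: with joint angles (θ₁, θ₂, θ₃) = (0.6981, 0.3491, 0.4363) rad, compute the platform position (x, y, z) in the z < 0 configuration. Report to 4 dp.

O1 = (0.2749·cos0.0°, 0.2749·sin0.0°, -0.0964) = (0.2749, 0.0000, -0.0964)
φ2=120.0°: virtual centre (-0.1505, 0.2606, -0.0513), radius l
O3 = (0.2959·cos240.0°, 0.2959·sin240.0°, -0.0634) = (-0.1480, -0.2563, -0.0634)
eliminate P² terms by subtracting sphere 1 from 2 and 3
plane₁₂: -0.8508x+0.5213y+0.0902z = 0.0083
det = 0.8770;  x = -0.0089+0.0920z,  y = 0.0015+-0.0229z
quadratic in z: (1.0090)z²+(0.1405)z+(-0.1127)=0, √Δ=0.6888 → z ∈ {-0.4110, 0.2717}; z = -0.4110 (taking z<0)
x = -0.0467, y = 0.0109

(-0.0467, 0.0109, -0.4110)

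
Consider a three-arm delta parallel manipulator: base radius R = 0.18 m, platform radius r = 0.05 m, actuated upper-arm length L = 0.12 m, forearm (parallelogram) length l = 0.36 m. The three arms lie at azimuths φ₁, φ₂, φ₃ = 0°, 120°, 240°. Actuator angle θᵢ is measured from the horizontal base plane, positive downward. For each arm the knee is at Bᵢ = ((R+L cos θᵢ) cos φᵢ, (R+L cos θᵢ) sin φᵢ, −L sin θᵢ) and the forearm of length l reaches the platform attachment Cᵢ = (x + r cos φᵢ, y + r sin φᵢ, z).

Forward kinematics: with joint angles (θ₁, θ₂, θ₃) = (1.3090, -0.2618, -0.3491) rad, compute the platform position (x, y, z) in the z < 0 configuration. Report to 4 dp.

(-0.1727, -0.0056, -0.2506)

S1 = (0.1611·cos0.0°, 0.1611·sin0.0°, -0.1159) = (0.1611, 0.0000, -0.1159)
φ2=120.0°: virtual centre (-0.1230, 0.2130, 0.0311), radius l
φ3=240.0°: virtual centre (-0.1214, -0.2102, 0.0410), radius l
|S₂|²−|S₁|² = 0.0221;  |S₃|²−|S₁|² = 0.0212
[-0.5680 0.4259 0.2939]·P = 0.0221;  [-0.5649 -0.4205 0.3139]·P = 0.0212
Cramer: x(z) = -0.0382+0.5367z;  y(z) = 0.0008+0.0256z
quadratic in z: (1.2887)z²+(0.0180)z+(-0.0765)=0, √Δ=0.6280 → z ∈ {-0.2506, 0.2367}; z = -0.2506 (taking z<0)
x = -0.1727, y = -0.0056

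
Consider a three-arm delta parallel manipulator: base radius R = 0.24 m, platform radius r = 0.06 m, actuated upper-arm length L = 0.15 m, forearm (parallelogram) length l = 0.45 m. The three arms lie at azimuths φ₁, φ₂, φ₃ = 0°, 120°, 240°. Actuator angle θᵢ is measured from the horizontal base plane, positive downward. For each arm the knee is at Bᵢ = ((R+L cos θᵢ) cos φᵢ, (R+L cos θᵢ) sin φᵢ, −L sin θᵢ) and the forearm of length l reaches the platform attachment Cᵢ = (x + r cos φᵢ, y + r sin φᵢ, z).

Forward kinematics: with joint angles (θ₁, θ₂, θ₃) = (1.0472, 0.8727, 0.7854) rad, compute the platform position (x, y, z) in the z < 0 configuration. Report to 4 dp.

φ1=0.0°: virtual centre (0.2550, 0.0000, -0.1299), radius l
S2 = (0.2764·cos120.0°, 0.2764·sin120.0°, -0.1149) = (-0.1382, 0.2394, -0.1149)
φ3=240.0°: virtual centre (-0.1430, -0.2477, -0.1061), radius l
eliminate P² terms by subtracting sphere 1 from 2 and 3
linear system: -0.7864x+0.4788y = 0.0077−0.0300z; -0.7961x+-0.4955y = 0.0112−0.0477z
det = 0.7708;  x = -0.0119+0.0489z,  y = -0.0034+0.0177z
into |P−S₁|² = l²: 1.0027z² + 0.2336z + -0.1144 = 0;  Δ = 0.5133;  z = -0.4737 or 0.2408 → z<0 root = -0.4737
x = -0.0351, y = -0.0118

(-0.0351, -0.0118, -0.4737)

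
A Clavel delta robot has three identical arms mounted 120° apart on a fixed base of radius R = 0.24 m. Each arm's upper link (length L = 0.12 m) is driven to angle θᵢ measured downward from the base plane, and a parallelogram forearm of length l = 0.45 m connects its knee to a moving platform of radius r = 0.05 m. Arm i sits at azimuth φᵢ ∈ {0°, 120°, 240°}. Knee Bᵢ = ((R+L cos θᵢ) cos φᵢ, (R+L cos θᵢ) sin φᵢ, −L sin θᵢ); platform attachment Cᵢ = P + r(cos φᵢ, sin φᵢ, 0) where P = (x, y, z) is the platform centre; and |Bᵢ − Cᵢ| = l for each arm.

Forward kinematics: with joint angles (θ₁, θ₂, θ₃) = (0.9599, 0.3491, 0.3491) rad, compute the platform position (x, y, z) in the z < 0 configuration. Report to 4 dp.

S1 = (0.2588·cos0.0°, 0.2588·sin0.0°, -0.0983) = (0.2588, 0.0000, -0.0983)
φ2=120.0°: virtual centre (-0.1514, 0.2622, -0.0410), radius l
S3 = (0.3028·cos240.0°, 0.3028·sin240.0°, -0.0410) = (-0.1514, -0.2622, -0.0410)
eliminate P² terms by subtracting sphere 1 from 2 and 3
linear system: -0.8204x+0.5244y = 0.0167−0.1145z; -0.8204x+-0.5244y = 0.0167−0.1145z
Cramer: x(z) = -0.0203+0.1396z;  y(z) = 0.0000-0.0000z
quadratic in z: (1.0195)z²+(0.1187)z+(-0.1149)=0, √Δ=0.6947 → z ∈ {-0.3989, 0.2825}; z = -0.3989 (taking z<0)
x = -0.0760, y = 0.0000

(-0.0760, 0.0000, -0.3989)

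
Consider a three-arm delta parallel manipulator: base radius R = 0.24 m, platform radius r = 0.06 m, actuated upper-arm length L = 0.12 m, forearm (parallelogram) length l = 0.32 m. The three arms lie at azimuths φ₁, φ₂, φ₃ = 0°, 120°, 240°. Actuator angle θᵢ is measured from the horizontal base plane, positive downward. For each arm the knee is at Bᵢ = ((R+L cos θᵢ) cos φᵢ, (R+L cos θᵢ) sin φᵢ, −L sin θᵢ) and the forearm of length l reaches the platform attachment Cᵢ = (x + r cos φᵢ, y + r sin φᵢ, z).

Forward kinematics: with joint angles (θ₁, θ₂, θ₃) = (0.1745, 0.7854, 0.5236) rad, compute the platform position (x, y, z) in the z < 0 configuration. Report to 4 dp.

φ1=0.0°: virtual centre (0.2982, 0.0000, -0.0208), radius l
O2 = (0.2649·cos120.0°, 0.2649·sin120.0°, -0.0849) = (-0.1324, 0.2294, -0.0849)
φ3=240.0°: virtual centre (-0.1420, -0.2459, -0.0600), radius l
subtract pairs → two planes through P
linear system: -0.8612x+0.4587y = -0.0120−-0.1280z; -0.8803x+-0.4918y = -0.0051−-0.0783z
Cramer: x(z) = 0.0100-0.1195z;  y(z) = -0.0074+0.0547z
into |P−O₁|² = l²: 1.0173z² + 0.1098z + -0.0189 = 0;  Δ = 0.0888;  z = -0.2004 or 0.0925 → z<0 root = -0.2004
x = 0.0339, y = -0.0184

(0.0339, -0.0184, -0.2004)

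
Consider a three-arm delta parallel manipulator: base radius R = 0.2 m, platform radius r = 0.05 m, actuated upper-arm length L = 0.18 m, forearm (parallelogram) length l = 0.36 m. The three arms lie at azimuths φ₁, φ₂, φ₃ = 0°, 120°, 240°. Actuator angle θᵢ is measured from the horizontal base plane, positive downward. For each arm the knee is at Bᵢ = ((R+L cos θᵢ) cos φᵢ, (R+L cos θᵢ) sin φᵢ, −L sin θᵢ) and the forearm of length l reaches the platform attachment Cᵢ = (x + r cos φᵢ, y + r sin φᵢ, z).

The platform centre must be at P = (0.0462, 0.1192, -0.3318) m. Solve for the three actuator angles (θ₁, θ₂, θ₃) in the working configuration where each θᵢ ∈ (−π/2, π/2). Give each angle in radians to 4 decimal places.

θ₁ = 0.6106, θ₂ = 0.4364, θ₃ = 1.3090

rotate P by −φ1: (0.0462, 0.1192, -0.3318)
  e−x'=0.1038;  (l²−L²−(e−x')²−y'²−z²)/2L = -0.1052
  γ=atan2(-0.3318,0.1038)=-1.2676;  ψ=arccos(-0.3026)=1.8782;  θ1=γ+ψ≈0.6106
arm 2 (φ=120.0°): x'=0.0801, y'=-0.0996
  A=0.0699, B=-0.3318, C=(l²−L²−A²−y'²−z²)/(2L)=-0.0769
  θ2 = atan2(B,A) + arccos(C/0.3391) = 0.4364
rotate P by −φ3: (-0.1263, -0.0196, -0.3318)
  e−x'=0.2763;  (l²−L²−(e−x')²−y'²−z²)/2L = -0.2490
  √(A²+B²)=0.4318;  θ3 = -0.8764+2.1854 ≈ 1.3090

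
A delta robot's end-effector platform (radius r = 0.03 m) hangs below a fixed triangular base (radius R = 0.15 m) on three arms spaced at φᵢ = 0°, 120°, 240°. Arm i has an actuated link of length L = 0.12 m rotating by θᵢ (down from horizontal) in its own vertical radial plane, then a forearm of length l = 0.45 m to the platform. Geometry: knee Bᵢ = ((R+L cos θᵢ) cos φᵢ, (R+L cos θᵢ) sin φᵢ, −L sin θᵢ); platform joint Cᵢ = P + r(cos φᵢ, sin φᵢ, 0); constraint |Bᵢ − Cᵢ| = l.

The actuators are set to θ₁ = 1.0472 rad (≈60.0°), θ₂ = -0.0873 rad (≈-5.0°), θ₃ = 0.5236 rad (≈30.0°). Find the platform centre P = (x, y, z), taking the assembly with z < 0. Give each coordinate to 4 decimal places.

arm 1 at φ=0.0°: e+L cos θ1 = 0.1800;  S1 = (0.1800, 0.0000, -0.1039)
φ2=120.0°: virtual centre (-0.1198, 0.2075, 0.0105), radius l
S3 = (0.2239·cos240.0°, 0.2239·sin240.0°, -0.0600) = (-0.1120, -0.1939, -0.0600)
subtract pairs → two planes through P
plane₁₂: -0.5995x+0.4149y+0.2288z = 0.0143
Cramer: x(z) = -0.0209+0.2636z;  y(z) = 0.0043-0.1704z
into |P−S₁|² = l²: 1.0985z² + 0.1005z + -0.1513 = 0;  Δ = 0.6751;  z = -0.4197 or 0.3282 → z<0 root = -0.4197
x = -0.1315, y = 0.0758

(-0.1315, 0.0758, -0.4197)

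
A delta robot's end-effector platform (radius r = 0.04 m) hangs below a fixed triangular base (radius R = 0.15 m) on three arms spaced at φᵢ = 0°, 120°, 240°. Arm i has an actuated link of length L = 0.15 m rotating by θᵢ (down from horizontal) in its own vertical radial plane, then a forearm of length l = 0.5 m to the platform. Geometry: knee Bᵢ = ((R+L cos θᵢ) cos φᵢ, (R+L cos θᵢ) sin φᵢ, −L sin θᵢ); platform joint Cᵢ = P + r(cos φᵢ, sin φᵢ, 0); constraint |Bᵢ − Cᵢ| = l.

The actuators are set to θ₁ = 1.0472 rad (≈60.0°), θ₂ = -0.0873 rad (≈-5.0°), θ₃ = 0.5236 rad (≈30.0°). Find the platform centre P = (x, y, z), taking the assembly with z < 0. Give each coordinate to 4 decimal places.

arm 1 at φ=0.0°: e+L cos θ1 = 0.1850;  O1 = (0.1850, 0.0000, -0.1299)
φ2=120.0°: virtual centre (-0.1297, 0.2247, 0.0131), radius l
O3 = (0.2399·cos240.0°, 0.2399·sin240.0°, -0.0750) = (-0.1200, -0.2078, -0.0750)
|O₂|²−|O₁|² = 0.0164;  |O₃|²−|O₁|² = 0.0121
linear system: -0.6294x+0.4493y = 0.0164−0.2860z; -0.6099x+-0.4155y = 0.0121−0.1098z
Cramer: x(z) = -0.0228+0.3140z;  y(z) = 0.0045-0.1966z
into |P−O₁|² = l²: 1.1372z² + 0.1275z + -0.1899 = 0;  Δ = 0.8801;  z = -0.4686 or 0.3564 → z<0 root = -0.4686
x = -0.1700, y = 0.0966

(-0.1700, 0.0966, -0.4686)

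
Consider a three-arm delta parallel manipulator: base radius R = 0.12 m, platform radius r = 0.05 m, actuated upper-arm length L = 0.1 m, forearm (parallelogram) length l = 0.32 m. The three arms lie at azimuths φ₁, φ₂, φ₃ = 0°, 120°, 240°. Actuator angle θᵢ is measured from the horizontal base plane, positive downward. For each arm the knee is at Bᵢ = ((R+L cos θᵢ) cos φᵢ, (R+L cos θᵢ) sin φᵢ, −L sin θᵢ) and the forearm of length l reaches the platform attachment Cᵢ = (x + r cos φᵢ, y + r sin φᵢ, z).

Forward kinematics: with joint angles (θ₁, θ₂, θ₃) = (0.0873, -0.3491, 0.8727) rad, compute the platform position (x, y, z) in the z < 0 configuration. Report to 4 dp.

φ1=0.0°: virtual centre (0.1696, 0.0000, -0.0087), radius l
φ2=120.0°: virtual centre (-0.0820, 0.1420, 0.0342), radius l
arm 3 at φ=240.0°: ρ3 = 0.1343;  S3 = (-0.0671, -0.1163, -0.0766)
|S₂|²−|S₁|² = -0.0008;  |S₃|²−|S₁|² = -0.0049
linear system: -0.5032x+0.2840y = -0.0008−0.0858z; -0.4735x+-0.2326y = -0.0049−-0.1358z
det = 0.2515;  x = 0.0063+-0.0739z,  y = 0.0084+-0.4333z
into |P−S₁|² = l²: 1.1932z² + 0.0343z + -0.0756 = 0;  Δ = 0.3619;  z = -0.2665 or 0.2377 → z<0 root = -0.2665
x = 0.0260, y = 0.1239

(0.0260, 0.1239, -0.2665)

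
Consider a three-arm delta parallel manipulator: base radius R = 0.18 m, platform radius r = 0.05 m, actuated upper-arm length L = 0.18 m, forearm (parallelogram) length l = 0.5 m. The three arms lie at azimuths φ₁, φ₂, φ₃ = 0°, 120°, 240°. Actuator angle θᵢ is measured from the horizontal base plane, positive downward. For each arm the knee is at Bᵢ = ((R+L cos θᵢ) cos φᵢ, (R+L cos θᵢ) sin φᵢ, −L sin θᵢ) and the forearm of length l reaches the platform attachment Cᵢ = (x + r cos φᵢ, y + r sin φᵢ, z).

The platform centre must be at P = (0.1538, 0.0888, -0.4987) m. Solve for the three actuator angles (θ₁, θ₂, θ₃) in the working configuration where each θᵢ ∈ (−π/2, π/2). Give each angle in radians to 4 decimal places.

φ1=0.0° → target in arm frame (0.1538, 0.0888)
  A cos θ + B sin θ = C:  -0.0238·cos θ + -0.4987·sin θ = -0.1099
  √(A²+B²)=0.4993;  θ1 = -1.6185+1.7927 ≈ 0.1742
arm 2 (φ=120.0°): x'=0.0000, y'=-0.1776
  A=0.1300, B=-0.4987, C=(l²−L²−A²−y'²−z²)/(2L)=-0.2209
  √(A²+B²)=0.5154;  θ2 = -1.3158+2.0139 ≈ 0.6981
φ3=240.0° → target in arm frame (-0.1538, 0.0888)
  e−x'=0.2838;  (l²−L²−(e−x')²−y'²−z²)/2L = -0.3320
  γ=atan2(-0.4987,0.2838)=-1.0534;  ψ=arccos(-0.5786)=2.1879;  θ3=γ+ψ≈1.1345

θ₁ = 0.1742, θ₂ = 0.6981, θ₃ = 1.1345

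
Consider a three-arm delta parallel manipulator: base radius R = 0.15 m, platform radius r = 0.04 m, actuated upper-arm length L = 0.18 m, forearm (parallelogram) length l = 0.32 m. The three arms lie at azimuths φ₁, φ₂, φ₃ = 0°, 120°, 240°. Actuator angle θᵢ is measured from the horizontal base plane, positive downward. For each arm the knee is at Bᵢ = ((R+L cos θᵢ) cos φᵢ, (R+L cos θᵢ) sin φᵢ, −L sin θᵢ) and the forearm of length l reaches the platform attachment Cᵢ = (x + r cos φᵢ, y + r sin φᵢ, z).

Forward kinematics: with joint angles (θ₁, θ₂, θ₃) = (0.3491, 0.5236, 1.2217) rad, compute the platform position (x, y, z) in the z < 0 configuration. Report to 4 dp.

φ1=0.0°: virtual centre (0.2791, 0.0000, -0.0616), radius l
S2 = (0.2659·cos120.0°, 0.2659·sin120.0°, -0.0900) = (-0.1329, 0.2303, -0.0900)
S3 = (0.1716·cos240.0°, 0.1716·sin240.0°, -0.1691) = (-0.0858, -0.1486, -0.1691)
|S₂|²−|S₁|² = -0.0029;  |S₃|²−|S₁|² = -0.0237
plane₁₂: -0.8242x+0.4605y+-0.0569z = -0.0029
det = 0.5810;  x = 0.0202+-0.1996z,  y = 0.0299+-0.2338z
into |P−S₁|² = l²: 1.0945z² + 0.2125z + -0.0307 = 0;  Δ = 0.1795;  z = -0.2906 or 0.0965 → z<0 root = -0.2906
x = 0.0783, y = 0.0978

(0.0783, 0.0978, -0.2906)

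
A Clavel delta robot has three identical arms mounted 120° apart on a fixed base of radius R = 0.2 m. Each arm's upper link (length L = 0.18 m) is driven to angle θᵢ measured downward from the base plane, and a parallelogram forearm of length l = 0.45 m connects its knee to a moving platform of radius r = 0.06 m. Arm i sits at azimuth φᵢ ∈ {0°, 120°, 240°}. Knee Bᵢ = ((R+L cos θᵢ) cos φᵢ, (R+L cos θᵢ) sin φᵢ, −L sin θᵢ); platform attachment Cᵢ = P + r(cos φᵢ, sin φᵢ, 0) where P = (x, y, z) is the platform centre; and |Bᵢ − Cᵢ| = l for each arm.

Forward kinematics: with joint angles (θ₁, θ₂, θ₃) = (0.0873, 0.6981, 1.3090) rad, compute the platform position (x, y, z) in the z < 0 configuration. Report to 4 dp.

(0.1635, 0.1115, -0.4229)

centre 1 = (0.3193·cos0.0°, 0.3193·sin0.0°, -0.0157) = (0.3193, 0.0000, -0.0157)
centre 2 = (0.2779·cos120.0°, 0.2779·sin120.0°, -0.1157) = (-0.1389, 0.2407, -0.1157)
φ3=240.0°: virtual centre (-0.0933, -0.1616, -0.1739), radius l
subtract pairs → two planes through P
plane₁₂: -0.9165x+0.4813y+-0.2000z = -0.0116
det = 0.6934;  x = 0.0312+-0.3128z,  y = 0.0353+-0.1801z
quadratic in z: (1.1303)z²+(0.1989)z+(-0.1180)=0, √Δ=0.7570 → z ∈ {-0.4229, 0.2469}; z = -0.4229 (taking z<0)
x = 0.1635, y = 0.1115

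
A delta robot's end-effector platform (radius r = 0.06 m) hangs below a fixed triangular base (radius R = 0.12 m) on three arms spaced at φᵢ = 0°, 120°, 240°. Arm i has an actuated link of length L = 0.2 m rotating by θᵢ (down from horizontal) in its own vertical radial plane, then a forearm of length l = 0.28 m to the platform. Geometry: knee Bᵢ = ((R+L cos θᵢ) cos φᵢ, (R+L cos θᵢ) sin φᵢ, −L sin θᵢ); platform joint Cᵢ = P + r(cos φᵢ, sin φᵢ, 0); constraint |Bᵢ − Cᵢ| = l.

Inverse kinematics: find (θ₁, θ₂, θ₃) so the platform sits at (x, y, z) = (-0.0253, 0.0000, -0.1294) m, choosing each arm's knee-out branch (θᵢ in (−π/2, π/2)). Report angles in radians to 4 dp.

θ₁ = 0.3487, θ₂ = 0.0001, θ₃ = 0.0001

rotate P by −φ1: (-0.0253, 0.0000, -0.1294)
  A=0.0853, B=-0.1294, C=(l²−L²−A²−y'²−z²)/(2L)=0.0359
  θ1 = atan2(B,A) + arccos(C/0.1550) = 0.3487
φ2=120.0° → target in arm frame (0.0126, 0.0219)
  e−x'=0.0474;  (l²−L²−(e−x')²−y'²−z²)/2L = 0.0473
  √(A²+B²)=0.1378;  θ2 = -1.2200+1.2201 ≈ 0.0001
φ3=240.0° → target in arm frame (0.0127, -0.0219)
  A=0.0473, B=-0.1294, C=(l²−L²−A²−y'²−z²)/(2L)=0.0473
  θ3 = atan2(B,A) + arccos(C/0.1378) = 0.0001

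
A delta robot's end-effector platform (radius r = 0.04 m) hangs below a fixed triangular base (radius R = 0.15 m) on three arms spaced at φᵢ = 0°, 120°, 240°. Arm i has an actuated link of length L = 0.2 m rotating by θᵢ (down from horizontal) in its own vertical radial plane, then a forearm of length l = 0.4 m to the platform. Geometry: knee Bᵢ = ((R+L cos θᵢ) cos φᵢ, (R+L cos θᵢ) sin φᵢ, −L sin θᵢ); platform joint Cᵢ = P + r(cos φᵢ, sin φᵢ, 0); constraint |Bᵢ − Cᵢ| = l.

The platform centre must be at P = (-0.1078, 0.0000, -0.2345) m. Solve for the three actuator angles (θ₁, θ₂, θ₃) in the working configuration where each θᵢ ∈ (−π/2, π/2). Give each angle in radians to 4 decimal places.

θ₁ = 0.6108, θ₂ = -0.3488, θ₃ = -0.3488

φ1=0.0° → target in arm frame (-0.1078, 0.0000)
  A cos θ + B sin θ = C:  0.2178·cos θ + -0.2345·sin θ = 0.0439
  γ=atan2(-0.2345,0.2178)=-0.8223;  ψ=arccos(0.1373)=1.4331;  θ1=γ+ψ≈0.6108
rotate P by −φ2: (0.0539, 0.0934, -0.2345)
  A=0.0561, B=-0.2345, C=(l²−L²−A²−y'²−z²)/(2L)=0.1329
  √(A²+B²)=0.2411;  θ2 = -1.3360+0.9872 ≈ -0.3488
φ3=240.0° → target in arm frame (0.0539, -0.0934)
  A=0.0561, B=-0.2345, C=(l²−L²−A²−y'²−z²)/(2L)=0.1329
  γ=atan2(-0.2345,0.0561)=-1.3360;  ψ=arccos(0.5510)=0.9872;  θ3=γ+ψ≈-0.3488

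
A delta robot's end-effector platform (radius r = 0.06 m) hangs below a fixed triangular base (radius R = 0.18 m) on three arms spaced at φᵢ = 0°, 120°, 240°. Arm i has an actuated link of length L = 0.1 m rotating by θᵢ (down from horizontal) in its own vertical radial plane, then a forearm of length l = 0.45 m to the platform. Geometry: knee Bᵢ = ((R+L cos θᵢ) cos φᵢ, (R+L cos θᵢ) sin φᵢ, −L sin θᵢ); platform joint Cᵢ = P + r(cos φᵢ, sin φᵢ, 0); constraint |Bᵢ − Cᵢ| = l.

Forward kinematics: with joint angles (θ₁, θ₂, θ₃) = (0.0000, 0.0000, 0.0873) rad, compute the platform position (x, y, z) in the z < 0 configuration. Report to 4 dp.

centre 1 = (0.2200·cos0.0°, 0.2200·sin0.0°, 0.0000) = (0.2200, 0.0000, 0.0000)
arm 2 at φ=120.0°: ρ2 = 0.2200;  centre 2 = (-0.1100, 0.1905, 0.0000)
φ3=240.0°: virtual centre (-0.1098, -0.1902, -0.0087), radius l
|centre ₂|²−|centre ₁|² = 0.0000;  |centre ₃|²−|centre ₁|² = -0.0001
plane₁₂: -0.6600x+0.3811y+0.0000z = 0.0000
det = 0.5024;  x = 0.0001+-0.0132z,  y = 0.0001+-0.0229z
quadratic in z: (1.0007)z²+(0.0058)z+(-0.1541)=0, √Δ=0.7855 → z ∈ {-0.3954, 0.3896}; z = -0.3954 (taking z<0)
x = 0.0053, y = 0.0092

(0.0053, 0.0092, -0.3954)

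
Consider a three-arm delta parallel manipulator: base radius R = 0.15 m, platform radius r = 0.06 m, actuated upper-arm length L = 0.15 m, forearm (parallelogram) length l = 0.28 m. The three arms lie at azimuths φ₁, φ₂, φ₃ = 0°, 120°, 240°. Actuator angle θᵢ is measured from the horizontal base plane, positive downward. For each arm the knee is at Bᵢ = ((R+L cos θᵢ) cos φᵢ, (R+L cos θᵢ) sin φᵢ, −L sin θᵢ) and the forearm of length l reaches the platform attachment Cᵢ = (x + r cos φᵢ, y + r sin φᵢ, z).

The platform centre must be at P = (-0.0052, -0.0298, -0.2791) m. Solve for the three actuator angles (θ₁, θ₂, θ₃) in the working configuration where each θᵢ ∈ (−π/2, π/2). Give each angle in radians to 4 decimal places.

φ1=0.0° → target in arm frame (-0.0052, -0.0298)
  A cos θ + B sin θ = C:  0.0952·cos θ + -0.2791·sin θ = -0.1065
  γ=atan2(-0.2791,0.0952)=-1.2421;  ψ=arccos(-0.3611)=1.9403;  θ1=γ+ψ≈0.6982
rotate P by −φ2: (-0.0232, 0.0194, -0.2791)
  A cos θ + B sin θ = C:  0.1132·cos θ + -0.2791·sin θ = -0.1173
  γ=atan2(-0.2791,0.1132)=-1.1855;  ψ=arccos(-0.3895)=1.9708;  θ2=γ+ψ≈0.7854
rotate P by −φ3: (0.0284, 0.0104, -0.2791)
  e−x'=0.0616;  (l²−L²−(e−x')²−y'²−z²)/2L = -0.0863
  γ=atan2(-0.2791,0.0616)=-1.3536;  ψ=arccos(-0.3020)=1.8776;  θ3=γ+ψ≈0.5240

θ₁ = 0.6982, θ₂ = 0.7854, θ₃ = 0.5240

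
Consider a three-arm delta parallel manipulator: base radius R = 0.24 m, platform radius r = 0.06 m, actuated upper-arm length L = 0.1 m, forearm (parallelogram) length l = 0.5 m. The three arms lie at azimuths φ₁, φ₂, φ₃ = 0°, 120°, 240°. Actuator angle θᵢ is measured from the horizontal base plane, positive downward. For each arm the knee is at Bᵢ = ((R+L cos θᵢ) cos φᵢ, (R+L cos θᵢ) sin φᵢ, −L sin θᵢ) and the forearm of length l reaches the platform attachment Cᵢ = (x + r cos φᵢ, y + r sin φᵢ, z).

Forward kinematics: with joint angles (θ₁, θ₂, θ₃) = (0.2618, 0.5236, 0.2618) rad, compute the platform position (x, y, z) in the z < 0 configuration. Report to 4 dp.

(0.0157, -0.0271, -0.4515)

centre 1 = (0.2766·cos0.0°, 0.2766·sin0.0°, -0.0259) = (0.2766, 0.0000, -0.0259)
φ2=120.0°: virtual centre (-0.1333, 0.2309, -0.0500), radius l
centre 3 = (0.2766·cos240.0°, 0.2766·sin240.0°, -0.0259) = (-0.1383, -0.2395, -0.0259)
subtract pairs → two planes through P
linear system: -0.8198x+0.4618y = -0.0036−-0.0482z; -0.8298x+-0.4791y = 0.0000−0.0000z
Cramer: x(z) = 0.0022-0.0298z;  y(z) = -0.0038+0.0516z
quadratic in z: (1.0035)z²+(0.0677)z+(-0.1740)=0, √Δ=0.8386 → z ∈ {-0.4515, 0.3841}; z = -0.4515 (taking z<0)
x = 0.0157, y = -0.0271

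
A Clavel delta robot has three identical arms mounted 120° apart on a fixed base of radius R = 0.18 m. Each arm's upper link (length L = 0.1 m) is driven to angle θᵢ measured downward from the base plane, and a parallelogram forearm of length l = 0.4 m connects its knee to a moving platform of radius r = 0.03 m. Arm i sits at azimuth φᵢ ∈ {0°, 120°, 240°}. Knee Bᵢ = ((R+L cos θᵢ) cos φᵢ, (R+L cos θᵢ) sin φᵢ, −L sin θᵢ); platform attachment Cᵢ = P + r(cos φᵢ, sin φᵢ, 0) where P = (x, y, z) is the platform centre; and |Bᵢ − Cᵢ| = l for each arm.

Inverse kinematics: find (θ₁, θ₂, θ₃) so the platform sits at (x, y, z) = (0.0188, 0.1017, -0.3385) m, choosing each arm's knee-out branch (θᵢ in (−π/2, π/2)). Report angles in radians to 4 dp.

φ1=0.0° → target in arm frame (0.0188, 0.1017)
  A=0.1312, B=-0.3385, C=(l²−L²−A²−y'²−z²)/(2L)=0.0393
  θ1 = atan2(B,A) + arccos(C/0.3630) = 0.2613
arm 2 (φ=120.0°): x'=0.0787, y'=-0.0671
  A=0.0713, B=-0.3385, C=(l²−L²−A²−y'²−z²)/(2L)=0.1291
  γ=atan2(-0.3385,0.0713)=-1.3631;  ψ=arccos(0.3732)=1.1883;  θ2=γ+ψ≈-0.1748
rotate P by −φ3: (-0.0975, -0.0346, -0.3385)
  A cos θ + B sin θ = C:  0.2475·cos θ + -0.3385·sin θ = -0.1351
  √(A²+B²)=0.4193;  θ3 = -0.9395+1.8989 ≈ 0.9593

θ₁ = 0.2613, θ₂ = -0.1748, θ₃ = 0.9593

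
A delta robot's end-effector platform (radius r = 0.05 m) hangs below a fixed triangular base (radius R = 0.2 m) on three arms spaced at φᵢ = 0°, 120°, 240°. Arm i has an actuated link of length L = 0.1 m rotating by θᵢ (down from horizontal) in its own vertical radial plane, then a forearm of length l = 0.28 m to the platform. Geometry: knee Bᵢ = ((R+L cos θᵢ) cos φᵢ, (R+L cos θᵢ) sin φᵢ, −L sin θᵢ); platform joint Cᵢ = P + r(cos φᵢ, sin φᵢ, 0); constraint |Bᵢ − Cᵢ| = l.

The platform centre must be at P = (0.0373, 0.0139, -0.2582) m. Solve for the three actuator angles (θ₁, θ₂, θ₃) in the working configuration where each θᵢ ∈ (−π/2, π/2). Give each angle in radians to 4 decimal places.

φ1=0.0° → target in arm frame (0.0373, 0.0139)
  e−x'=0.1127;  (l²−L²−(e−x')²−y'²−z²)/2L = -0.0558
  θ1 = atan2(B,A) + arccos(C/0.2817) = 0.6110
arm 2 (φ=120.0°): x'=-0.0066, y'=-0.0393
  A=0.1566, B=-0.2582, C=(l²−L²−A²−y'²−z²)/(2L)=-0.1217
  √(A²+B²)=0.3020;  θ2 = -1.0256+1.9855 ≈ 0.9599
arm 3 (φ=240.0°): x'=-0.0307, y'=0.0254
  A cos θ + B sin θ = C:  0.1807·cos θ + -0.2582·sin θ = -0.1578
  γ=atan2(-0.2582,0.1807)=-0.9602;  ψ=arccos(-0.5007)=2.0952;  θ3=γ+ψ≈1.1350

θ₁ = 0.6110, θ₂ = 0.9599, θ₃ = 1.1350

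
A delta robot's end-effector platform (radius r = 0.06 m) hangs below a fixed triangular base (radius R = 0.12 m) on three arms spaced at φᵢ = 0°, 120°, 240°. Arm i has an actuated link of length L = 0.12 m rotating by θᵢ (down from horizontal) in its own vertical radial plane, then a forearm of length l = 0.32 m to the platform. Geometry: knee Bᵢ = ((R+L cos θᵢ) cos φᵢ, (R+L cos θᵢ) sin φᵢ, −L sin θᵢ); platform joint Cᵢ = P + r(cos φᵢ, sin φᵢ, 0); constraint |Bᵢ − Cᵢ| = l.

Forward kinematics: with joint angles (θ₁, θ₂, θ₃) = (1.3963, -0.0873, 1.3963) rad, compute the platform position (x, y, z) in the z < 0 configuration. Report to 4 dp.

(-0.1036, 0.1795, -0.3083)

O1 = (0.0808·cos0.0°, 0.0808·sin0.0°, -0.1182) = (0.0808, 0.0000, -0.1182)
φ2=120.0°: virtual centre (-0.0898, 0.1555, 0.0105), radius l
φ3=240.0°: virtual centre (-0.0404, -0.0700, -0.1182), radius l
|O₂|²−|O₁|² = 0.0118;  |O₃|²−|O₁|² = 0.0000
linear system: -0.3412x+0.3110y = 0.0118−0.2573z; -0.2425x+-0.1400y = 0.0000−0.0000z
Cramer: x(z) = -0.0135+0.2924z;  y(z) = 0.0233-0.5065z
into |P−O₁|² = l²: 1.3420z² + 0.1576z + -0.0790 = 0;  Δ = 0.4489;  z = -0.3083 or 0.1909 → z<0 root = -0.3083
x = -0.1036, y = 0.1795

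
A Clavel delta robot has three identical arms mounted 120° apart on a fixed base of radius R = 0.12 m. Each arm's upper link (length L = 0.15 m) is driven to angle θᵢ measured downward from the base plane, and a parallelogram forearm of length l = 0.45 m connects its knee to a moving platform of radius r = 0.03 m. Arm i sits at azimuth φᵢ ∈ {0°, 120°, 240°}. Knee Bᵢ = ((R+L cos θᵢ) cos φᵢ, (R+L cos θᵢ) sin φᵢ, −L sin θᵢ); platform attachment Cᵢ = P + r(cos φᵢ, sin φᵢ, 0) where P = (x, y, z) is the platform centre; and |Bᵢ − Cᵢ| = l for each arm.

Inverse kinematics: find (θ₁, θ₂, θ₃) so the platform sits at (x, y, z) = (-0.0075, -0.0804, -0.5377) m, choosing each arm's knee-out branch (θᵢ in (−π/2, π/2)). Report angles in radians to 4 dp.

φ1=0.0° → target in arm frame (-0.0075, -0.0804)
  A=0.0975, B=-0.5377, C=(l²−L²−A²−y'²−z²)/(2L)=-0.4170
  γ=atan2(-0.5377,0.0975)=-1.3914;  ψ=arccos(-0.7630)=2.4388;  θ1=γ+ψ≈1.0474
rotate P by −φ2: (-0.0659, 0.0467, -0.5377)
  A=0.1559, B=-0.5377, C=(l²−L²−A²−y'²−z²)/(2L)=-0.4520
  √(A²+B²)=0.5598;  θ2 = -1.2886+2.5105 ≈ 1.2219
arm 3 (φ=240.0°): x'=0.0734, y'=0.0337
  A=0.0166, B=-0.5377, C=(l²−L²−A²−y'²−z²)/(2L)=-0.3684
  γ=atan2(-0.5377,0.0166)=-1.5399;  ψ=arccos(-0.6849)=2.3253;  θ3=γ+ψ≈0.7854

θ₁ = 1.0474, θ₂ = 1.2219, θ₃ = 0.7854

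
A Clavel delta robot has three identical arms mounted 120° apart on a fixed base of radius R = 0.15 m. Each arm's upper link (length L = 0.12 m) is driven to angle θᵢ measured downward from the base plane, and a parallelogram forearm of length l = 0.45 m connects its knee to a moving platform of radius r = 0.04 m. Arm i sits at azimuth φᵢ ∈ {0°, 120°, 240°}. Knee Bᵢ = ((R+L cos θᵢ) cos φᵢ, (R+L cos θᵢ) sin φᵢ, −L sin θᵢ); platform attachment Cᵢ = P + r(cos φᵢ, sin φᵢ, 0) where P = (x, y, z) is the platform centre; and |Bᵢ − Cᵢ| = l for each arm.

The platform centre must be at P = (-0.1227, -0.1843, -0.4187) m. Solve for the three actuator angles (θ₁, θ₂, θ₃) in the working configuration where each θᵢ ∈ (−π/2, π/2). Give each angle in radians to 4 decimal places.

arm 1 (φ=0.0°): x'=-0.1227, y'=-0.1843
  A cos θ + B sin θ = C:  0.2327·cos θ + -0.4187·sin θ = -0.3139
  θ1 = atan2(B,A) + arccos(C/0.4790) = 1.2217
arm 2 (φ=120.0°): x'=-0.0983, y'=0.1984
  A=0.2083, B=-0.4187, C=(l²−L²−A²−y'²−z²)/(2L)=-0.2915
  γ=atan2(-0.4187,0.2083)=-1.1092;  ψ=arccos(-0.6232)=2.2437;  θ2=γ+ψ≈1.1344
arm 3 (φ=240.0°): x'=0.2210, y'=-0.0141
  A cos θ + B sin θ = C:  -0.1110·cos θ + -0.4187·sin θ = 0.0012
  θ3 = atan2(B,A) + arccos(C/0.4332) = -0.2617

θ₁ = 1.2217, θ₂ = 1.1344, θ₃ = -0.2617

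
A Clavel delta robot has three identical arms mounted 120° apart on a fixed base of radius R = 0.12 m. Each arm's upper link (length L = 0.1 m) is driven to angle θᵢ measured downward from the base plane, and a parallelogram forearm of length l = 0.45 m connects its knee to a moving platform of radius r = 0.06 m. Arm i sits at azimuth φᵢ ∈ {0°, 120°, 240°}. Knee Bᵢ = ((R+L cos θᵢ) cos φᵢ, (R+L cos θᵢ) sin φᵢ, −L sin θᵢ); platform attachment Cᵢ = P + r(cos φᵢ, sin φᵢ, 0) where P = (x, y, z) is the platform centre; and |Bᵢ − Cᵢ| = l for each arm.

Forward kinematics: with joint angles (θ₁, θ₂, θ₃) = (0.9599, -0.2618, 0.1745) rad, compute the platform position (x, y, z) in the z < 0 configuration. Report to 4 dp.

arm 1 at φ=0.0°: (R−r)+L cos θ1 = 0.1174;  S1 = (0.1174, 0.0000, -0.0819)
φ2=120.0°: virtual centre (-0.0783, 0.1356, 0.0259), radius l
φ3=240.0°: virtual centre (-0.0792, -0.1372, -0.0174), radius l
subtract pairs → two planes through P
linear system: -0.3913x+0.2712y = 0.0047−0.2156z; -0.3932x+-0.2745y = 0.0049−0.1291z
Cramer: x(z) = -0.0123+0.4400z;  y(z) = -0.0004-0.1600z
quadratic in z: (1.2192)z²+(0.0498)z+(-0.1790)=0, √Δ=0.9356 → z ∈ {-0.4041, 0.3632}; z = -0.4041 (taking z<0)
x = -0.1901, y = 0.0643

(-0.1901, 0.0643, -0.4041)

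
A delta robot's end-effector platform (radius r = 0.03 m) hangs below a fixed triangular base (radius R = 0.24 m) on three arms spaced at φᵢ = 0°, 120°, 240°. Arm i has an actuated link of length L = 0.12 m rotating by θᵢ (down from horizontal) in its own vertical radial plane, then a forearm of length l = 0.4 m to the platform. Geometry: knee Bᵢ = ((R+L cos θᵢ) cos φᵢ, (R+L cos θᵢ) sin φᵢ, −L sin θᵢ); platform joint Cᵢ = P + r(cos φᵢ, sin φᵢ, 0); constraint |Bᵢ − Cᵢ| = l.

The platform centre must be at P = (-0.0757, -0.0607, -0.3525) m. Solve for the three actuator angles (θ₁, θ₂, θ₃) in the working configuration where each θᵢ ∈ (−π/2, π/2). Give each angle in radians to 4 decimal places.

rotate P by −φ1: (-0.0757, -0.0607, -0.3525)
  e−x'=0.2857;  (l²−L²−(e−x')²−y'²−z²)/2L = -0.2665
  γ=atan2(-0.3525,0.2857)=-0.8897;  ψ=arccos(-0.5874)=2.1986;  θ1=γ+ψ≈1.3089
arm 2 (φ=120.0°): x'=-0.0147, y'=0.0959
  A cos θ + B sin θ = C:  0.2247·cos θ + -0.3525·sin θ = -0.1598
  θ2 = atan2(B,A) + arccos(C/0.4180) = 0.9598
arm 3 (φ=240.0°): x'=0.0904, y'=-0.0352
  A=0.1196, B=-0.3525, C=(l²−L²−A²−y'²−z²)/(2L)=0.0242
  √(A²+B²)=0.3722;  θ3 = -1.2437+1.5058 ≈ 0.2620

θ₁ = 1.3089, θ₂ = 0.9598, θ₃ = 0.2620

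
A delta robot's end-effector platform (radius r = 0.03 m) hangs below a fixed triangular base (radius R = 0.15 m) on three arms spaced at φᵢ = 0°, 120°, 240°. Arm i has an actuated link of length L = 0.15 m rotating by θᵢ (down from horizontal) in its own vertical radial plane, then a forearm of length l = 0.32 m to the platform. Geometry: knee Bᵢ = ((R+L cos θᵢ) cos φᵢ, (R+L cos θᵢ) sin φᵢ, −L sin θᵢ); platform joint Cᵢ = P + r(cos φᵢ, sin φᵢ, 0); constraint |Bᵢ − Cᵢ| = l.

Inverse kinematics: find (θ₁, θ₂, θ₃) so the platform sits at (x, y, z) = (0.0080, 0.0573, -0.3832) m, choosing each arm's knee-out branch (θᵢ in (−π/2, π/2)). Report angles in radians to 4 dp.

θ₁ = 1.0473, θ₂ = 0.8729, θ₃ = 1.3090

rotate P by −φ1: (0.0080, 0.0573, -0.3832)
  A=0.1120, B=-0.3832, C=(l²−L²−A²−y'²−z²)/(2L)=-0.2759
  γ=atan2(-0.3832,0.1120)=-1.2864;  ψ=arccos(-0.6911)=2.3338;  θ1=γ+ψ≈1.0473
arm 2 (φ=120.0°): x'=0.0456, y'=-0.0356
  e−x'=0.0744;  (l²−L²−(e−x')²−y'²−z²)/2L = -0.2458
  θ2 = atan2(B,A) + arccos(C/0.3904) = 0.8729
rotate P by −φ3: (-0.0536, -0.0217, -0.3832)
  A cos θ + B sin θ = C:  0.1736·cos θ + -0.3832·sin θ = -0.3252
  √(A²+B²)=0.4207;  θ3 = -1.1454+2.4543 ≈ 1.3090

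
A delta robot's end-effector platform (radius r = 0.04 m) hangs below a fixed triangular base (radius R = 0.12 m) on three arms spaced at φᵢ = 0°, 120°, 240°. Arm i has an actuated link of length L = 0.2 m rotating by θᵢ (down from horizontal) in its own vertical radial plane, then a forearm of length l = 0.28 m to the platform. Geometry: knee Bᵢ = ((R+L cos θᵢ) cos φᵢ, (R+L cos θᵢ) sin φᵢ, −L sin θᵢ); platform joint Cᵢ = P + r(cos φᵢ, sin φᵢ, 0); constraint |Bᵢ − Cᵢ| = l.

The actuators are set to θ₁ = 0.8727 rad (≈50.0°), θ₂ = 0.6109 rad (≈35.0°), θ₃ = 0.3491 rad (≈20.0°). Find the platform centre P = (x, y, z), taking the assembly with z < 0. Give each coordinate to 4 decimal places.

arm 1 at φ=0.0°: ρ1 = 0.2086;  centre 1 = (0.2086, 0.0000, -0.1532)
centre 2 = (0.2438·cos120.0°, 0.2438·sin120.0°, -0.1147) = (-0.1219, 0.2112, -0.1147)
centre 3 = (0.2679·cos240.0°, 0.2679·sin240.0°, -0.0684) = (-0.1340, -0.2320, -0.0684)
|centre ₂|²−|centre ₁|² = 0.0056;  |centre ₃|²−|centre ₁|² = 0.0095
[-0.6609 0.4223 0.0770]·P = 0.0056;  [-0.6850 -0.4641 0.1696]·P = 0.0095
Cramer: x(z) = -0.0111+0.1801z;  y(z) = -0.0040+0.0996z
into |P−centre ₁|² = l²: 1.0424z² + 0.2265z + -0.0067 = 0;  Δ = 0.0790;  z = -0.2435 or 0.0262 → z<0 root = -0.2435
x = -0.0550, y = -0.0283

(-0.0550, -0.0283, -0.2435)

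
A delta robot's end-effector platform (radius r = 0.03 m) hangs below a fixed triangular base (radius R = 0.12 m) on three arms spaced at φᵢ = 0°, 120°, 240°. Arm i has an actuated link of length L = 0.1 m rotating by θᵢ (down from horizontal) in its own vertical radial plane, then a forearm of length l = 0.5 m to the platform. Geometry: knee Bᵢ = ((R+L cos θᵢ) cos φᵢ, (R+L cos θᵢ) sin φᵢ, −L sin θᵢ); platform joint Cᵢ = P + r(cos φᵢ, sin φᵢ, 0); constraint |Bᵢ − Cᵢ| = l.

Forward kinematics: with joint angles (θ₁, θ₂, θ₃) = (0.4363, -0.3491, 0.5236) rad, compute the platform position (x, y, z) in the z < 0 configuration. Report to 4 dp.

(-0.0572, 0.1264, -0.4635)

O1 = (0.1806·cos0.0°, 0.1806·sin0.0°, -0.0423) = (0.1806, 0.0000, -0.0423)
O2 = (0.1840·cos120.0°, 0.1840·sin120.0°, 0.0342) = (-0.0920, 0.1593, 0.0342)
arm 3 at φ=240.0°: ρ3 = 0.1766;  O3 = (-0.0883, -0.1529, -0.0500)
subtract pairs → two planes through P
plane₁₂: -0.5452x+0.3186y+0.1529z = 0.0006
det = 0.3382;  x = 0.0001+0.1237z,  y = 0.0021+-0.2682z
sphere 1 gives Az²+Bz+C=0 with A=1.0872, B=0.0387, C=-0.2156;  B²−4AC=0.9393;  roots -0.4635, 0.4279;  negative root z = -0.4635
x = -0.0572, y = 0.1264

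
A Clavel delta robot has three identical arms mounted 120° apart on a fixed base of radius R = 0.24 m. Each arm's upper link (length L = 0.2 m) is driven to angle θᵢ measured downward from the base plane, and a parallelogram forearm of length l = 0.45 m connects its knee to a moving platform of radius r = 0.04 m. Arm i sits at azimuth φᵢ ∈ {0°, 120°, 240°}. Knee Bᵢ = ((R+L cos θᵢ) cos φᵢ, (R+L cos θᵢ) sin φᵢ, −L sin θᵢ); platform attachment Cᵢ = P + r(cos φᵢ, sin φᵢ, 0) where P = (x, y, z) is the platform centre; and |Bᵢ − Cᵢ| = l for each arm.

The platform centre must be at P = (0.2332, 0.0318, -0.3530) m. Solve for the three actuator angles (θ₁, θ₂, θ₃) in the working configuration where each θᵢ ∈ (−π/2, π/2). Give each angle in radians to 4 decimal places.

φ1=0.0° → target in arm frame (0.2332, 0.0318)
  e−x'=-0.0332;  (l²−L²−(e−x')²−y'²−z²)/2L = 0.0894
  √(A²+B²)=0.3546;  θ1 = -1.6646+1.3158 ≈ -0.3488
φ2=120.0° → target in arm frame (-0.0891, -0.2179)
  A cos θ + B sin θ = C:  0.2891·cos θ + -0.3530·sin θ = -0.2328
  θ2 = atan2(B,A) + arccos(C/0.4563) = 1.2217
φ3=240.0° → target in arm frame (-0.1441, 0.1861)
  e−x'=0.3441;  (l²−L²−(e−x')²−y'²−z²)/2L = -0.2879
  γ=atan2(-0.3530,0.3441)=-0.7981;  ψ=arccos(-0.5840)=2.1944;  θ3=γ+ψ≈1.3963

θ₁ = -0.3488, θ₂ = 1.2217, θ₃ = 1.3963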